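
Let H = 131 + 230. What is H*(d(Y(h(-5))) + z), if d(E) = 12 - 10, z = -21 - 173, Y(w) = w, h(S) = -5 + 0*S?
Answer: -69312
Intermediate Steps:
h(S) = -5 (h(S) = -5 + 0 = -5)
z = -194
H = 361
d(E) = 2
H*(d(Y(h(-5))) + z) = 361*(2 - 194) = 361*(-192) = -69312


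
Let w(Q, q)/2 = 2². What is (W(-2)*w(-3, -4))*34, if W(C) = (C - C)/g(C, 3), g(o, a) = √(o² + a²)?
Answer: 0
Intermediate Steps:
w(Q, q) = 8 (w(Q, q) = 2*2² = 2*4 = 8)
g(o, a) = √(a² + o²)
W(C) = 0 (W(C) = (C - C)/(√(3² + C²)) = 0/(√(9 + C²)) = 0/√(9 + C²) = 0)
(W(-2)*w(-3, -4))*34 = (0*8)*34 = 0*34 = 0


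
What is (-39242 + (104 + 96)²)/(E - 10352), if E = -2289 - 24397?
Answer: -379/18519 ≈ -0.020465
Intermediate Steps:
E = -26686
(-39242 + (104 + 96)²)/(E - 10352) = (-39242 + (104 + 96)²)/(-26686 - 10352) = (-39242 + 200²)/(-37038) = (-39242 + 40000)*(-1/37038) = 758*(-1/37038) = -379/18519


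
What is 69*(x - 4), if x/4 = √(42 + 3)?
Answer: -276 + 828*√5 ≈ 1575.5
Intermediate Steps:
x = 12*√5 (x = 4*√(42 + 3) = 4*√45 = 4*(3*√5) = 12*√5 ≈ 26.833)
69*(x - 4) = 69*(12*√5 - 4) = 69*(-4 + 12*√5) = -276 + 828*√5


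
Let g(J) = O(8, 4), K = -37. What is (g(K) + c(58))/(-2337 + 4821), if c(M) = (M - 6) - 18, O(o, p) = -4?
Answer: 5/414 ≈ 0.012077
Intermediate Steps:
c(M) = -24 + M (c(M) = (-6 + M) - 18 = -24 + M)
g(J) = -4
(g(K) + c(58))/(-2337 + 4821) = (-4 + (-24 + 58))/(-2337 + 4821) = (-4 + 34)/2484 = 30*(1/2484) = 5/414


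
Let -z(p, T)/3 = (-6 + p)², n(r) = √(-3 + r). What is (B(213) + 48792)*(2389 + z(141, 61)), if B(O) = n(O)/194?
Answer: -2551138512 - 26143*√210/97 ≈ -2.5511e+9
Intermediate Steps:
B(O) = √(-3 + O)/194
z(p, T) = -3*(-6 + p)²
(B(213) + 48792)*(2389 + z(141, 61)) = (√(-3 + 213)/194 + 48792)*(2389 - 3*(-6 + 141)²) = (√210/194 + 48792)*(2389 - 3*135²) = (48792 + √210/194)*(2389 - 3*18225) = (48792 + √210/194)*(2389 - 54675) = (48792 + √210/194)*(-52286) = -2551138512 - 26143*√210/97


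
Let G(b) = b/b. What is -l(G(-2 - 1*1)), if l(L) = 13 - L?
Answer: -12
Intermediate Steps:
G(b) = 1
-l(G(-2 - 1*1)) = -(13 - 1*1) = -(13 - 1) = -1*12 = -12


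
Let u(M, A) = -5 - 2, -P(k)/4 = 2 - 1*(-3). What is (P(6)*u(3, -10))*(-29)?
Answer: -4060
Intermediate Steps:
P(k) = -20 (P(k) = -4*(2 - 1*(-3)) = -4*(2 + 3) = -4*5 = -20)
u(M, A) = -7
(P(6)*u(3, -10))*(-29) = -20*(-7)*(-29) = 140*(-29) = -4060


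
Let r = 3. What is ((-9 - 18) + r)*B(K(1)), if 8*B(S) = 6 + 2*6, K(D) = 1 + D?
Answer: -54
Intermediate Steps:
B(S) = 9/4 (B(S) = (6 + 2*6)/8 = (6 + 12)/8 = (1/8)*18 = 9/4)
((-9 - 18) + r)*B(K(1)) = ((-9 - 18) + 3)*(9/4) = (-27 + 3)*(9/4) = -24*9/4 = -54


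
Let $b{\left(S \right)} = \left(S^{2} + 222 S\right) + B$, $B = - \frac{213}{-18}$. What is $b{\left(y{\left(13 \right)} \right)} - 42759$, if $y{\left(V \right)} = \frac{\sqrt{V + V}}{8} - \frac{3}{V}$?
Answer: $- \frac{694353745}{16224} + \frac{360 \sqrt{26}}{13} \approx -42657.0$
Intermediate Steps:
$B = \frac{71}{6}$ ($B = \left(-213\right) \left(- \frac{1}{18}\right) = \frac{71}{6} \approx 11.833$)
$y{\left(V \right)} = - \frac{3}{V} + \frac{\sqrt{2} \sqrt{V}}{8}$ ($y{\left(V \right)} = \sqrt{2 V} \frac{1}{8} - \frac{3}{V} = \sqrt{2} \sqrt{V} \frac{1}{8} - \frac{3}{V} = \frac{\sqrt{2} \sqrt{V}}{8} - \frac{3}{V} = - \frac{3}{V} + \frac{\sqrt{2} \sqrt{V}}{8}$)
$b{\left(S \right)} = \frac{71}{6} + S^{2} + 222 S$ ($b{\left(S \right)} = \left(S^{2} + 222 S\right) + \frac{71}{6} = \frac{71}{6} + S^{2} + 222 S$)
$b{\left(y{\left(13 \right)} \right)} - 42759 = \left(\frac{71}{6} + \left(\frac{-24 + \sqrt{2} \cdot 13^{\frac{3}{2}}}{8 \cdot 13}\right)^{2} + 222 \frac{-24 + \sqrt{2} \cdot 13^{\frac{3}{2}}}{8 \cdot 13}\right) - 42759 = \left(\frac{71}{6} + \left(\frac{1}{8} \cdot \frac{1}{13} \left(-24 + \sqrt{2} \cdot 13 \sqrt{13}\right)\right)^{2} + 222 \cdot \frac{1}{8} \cdot \frac{1}{13} \left(-24 + \sqrt{2} \cdot 13 \sqrt{13}\right)\right) - 42759 = \left(\frac{71}{6} + \left(\frac{1}{8} \cdot \frac{1}{13} \left(-24 + 13 \sqrt{26}\right)\right)^{2} + 222 \cdot \frac{1}{8} \cdot \frac{1}{13} \left(-24 + 13 \sqrt{26}\right)\right) - 42759 = \left(\frac{71}{6} + \left(- \frac{3}{13} + \frac{\sqrt{26}}{8}\right)^{2} + 222 \left(- \frac{3}{13} + \frac{\sqrt{26}}{8}\right)\right) - 42759 = \left(\frac{71}{6} + \left(- \frac{3}{13} + \frac{\sqrt{26}}{8}\right)^{2} - \left(\frac{666}{13} - \frac{111 \sqrt{26}}{4}\right)\right) - 42759 = \left(- \frac{3073}{78} + \left(- \frac{3}{13} + \frac{\sqrt{26}}{8}\right)^{2} + \frac{111 \sqrt{26}}{4}\right) - 42759 = - \frac{3338275}{78} + \left(- \frac{3}{13} + \frac{\sqrt{26}}{8}\right)^{2} + \frac{111 \sqrt{26}}{4}$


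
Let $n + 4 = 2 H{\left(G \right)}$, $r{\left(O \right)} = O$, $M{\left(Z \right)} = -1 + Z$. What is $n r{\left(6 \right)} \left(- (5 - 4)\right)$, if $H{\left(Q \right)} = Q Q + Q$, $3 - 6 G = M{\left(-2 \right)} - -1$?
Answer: $\frac{17}{3} \approx 5.6667$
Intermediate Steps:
$G = \frac{5}{6}$ ($G = \frac{1}{2} - \frac{\left(-1 - 2\right) - -1}{6} = \frac{1}{2} - \frac{-3 + 1}{6} = \frac{1}{2} - - \frac{1}{3} = \frac{1}{2} + \frac{1}{3} = \frac{5}{6} \approx 0.83333$)
$H{\left(Q \right)} = Q + Q^{2}$ ($H{\left(Q \right)} = Q^{2} + Q = Q + Q^{2}$)
$n = - \frac{17}{18}$ ($n = -4 + 2 \frac{5 \left(1 + \frac{5}{6}\right)}{6} = -4 + 2 \cdot \frac{5}{6} \cdot \frac{11}{6} = -4 + 2 \cdot \frac{55}{36} = -4 + \frac{55}{18} = - \frac{17}{18} \approx -0.94444$)
$n r{\left(6 \right)} \left(- (5 - 4)\right) = \left(- \frac{17}{18}\right) 6 \left(- (5 - 4)\right) = - \frac{17 \left(\left(-1\right) 1\right)}{3} = \left(- \frac{17}{3}\right) \left(-1\right) = \frac{17}{3}$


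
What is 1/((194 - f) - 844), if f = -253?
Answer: -1/397 ≈ -0.0025189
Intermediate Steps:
1/((194 - f) - 844) = 1/((194 - 1*(-253)) - 844) = 1/((194 + 253) - 844) = 1/(447 - 844) = 1/(-397) = -1/397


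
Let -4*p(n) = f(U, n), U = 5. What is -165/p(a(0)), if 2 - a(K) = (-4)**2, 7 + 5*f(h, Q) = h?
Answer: -1650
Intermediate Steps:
f(h, Q) = -7/5 + h/5
a(K) = -14 (a(K) = 2 - 1*(-4)**2 = 2 - 1*16 = 2 - 16 = -14)
p(n) = 1/10 (p(n) = -(-7/5 + (1/5)*5)/4 = -(-7/5 + 1)/4 = -1/4*(-2/5) = 1/10)
-165/p(a(0)) = -165/1/10 = -165*10 = -1650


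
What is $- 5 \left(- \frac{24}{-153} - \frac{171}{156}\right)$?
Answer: $\frac{12455}{2652} \approx 4.6965$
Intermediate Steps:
$- 5 \left(- \frac{24}{-153} - \frac{171}{156}\right) = - 5 \left(\left(-24\right) \left(- \frac{1}{153}\right) - \frac{57}{52}\right) = - 5 \left(\frac{8}{51} - \frac{57}{52}\right) = \left(-5\right) \left(- \frac{2491}{2652}\right) = \frac{12455}{2652}$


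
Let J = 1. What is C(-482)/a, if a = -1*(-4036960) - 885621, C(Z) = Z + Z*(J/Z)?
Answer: -481/3151339 ≈ -0.00015263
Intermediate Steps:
C(Z) = 1 + Z (C(Z) = Z + Z*(1/Z) = Z + Z/Z = Z + 1 = 1 + Z)
a = 3151339 (a = 4036960 - 885621 = 3151339)
C(-482)/a = (1 - 482)/3151339 = -481*1/3151339 = -481/3151339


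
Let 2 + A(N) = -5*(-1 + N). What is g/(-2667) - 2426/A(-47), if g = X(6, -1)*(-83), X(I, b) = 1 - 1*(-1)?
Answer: -459331/45339 ≈ -10.131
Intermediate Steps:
X(I, b) = 2 (X(I, b) = 1 + 1 = 2)
g = -166 (g = 2*(-83) = -166)
A(N) = 3 - 5*N (A(N) = -2 - 5*(-1 + N) = -2 + (5 - 5*N) = 3 - 5*N)
g/(-2667) - 2426/A(-47) = -166/(-2667) - 2426/(3 - 5*(-47)) = -166*(-1/2667) - 2426/(3 + 235) = 166/2667 - 2426/238 = 166/2667 - 2426*1/238 = 166/2667 - 1213/119 = -459331/45339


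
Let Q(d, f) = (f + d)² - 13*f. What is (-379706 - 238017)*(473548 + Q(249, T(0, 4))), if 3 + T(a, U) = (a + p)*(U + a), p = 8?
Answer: -340028713965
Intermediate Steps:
T(a, U) = -3 + (8 + a)*(U + a) (T(a, U) = -3 + (a + 8)*(U + a) = -3 + (8 + a)*(U + a))
Q(d, f) = (d + f)² - 13*f
(-379706 - 238017)*(473548 + Q(249, T(0, 4))) = (-379706 - 238017)*(473548 + ((249 + (-3 + 0² + 8*4 + 8*0 + 4*0))² - 13*(-3 + 0² + 8*4 + 8*0 + 4*0))) = -617723*(473548 + ((249 + (-3 + 0 + 32 + 0 + 0))² - 13*(-3 + 0 + 32 + 0 + 0))) = -617723*(473548 + ((249 + 29)² - 13*29)) = -617723*(473548 + (278² - 377)) = -617723*(473548 + (77284 - 377)) = -617723*(473548 + 76907) = -617723*550455 = -340028713965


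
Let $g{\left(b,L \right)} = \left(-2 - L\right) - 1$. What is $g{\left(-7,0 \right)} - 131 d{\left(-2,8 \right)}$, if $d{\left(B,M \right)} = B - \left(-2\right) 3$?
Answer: $-527$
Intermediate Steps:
$g{\left(b,L \right)} = -3 - L$ ($g{\left(b,L \right)} = \left(-2 - L\right) - 1 = -3 - L$)
$d{\left(B,M \right)} = 6 + B$ ($d{\left(B,M \right)} = B - -6 = B + 6 = 6 + B$)
$g{\left(-7,0 \right)} - 131 d{\left(-2,8 \right)} = \left(-3 - 0\right) - 131 \left(6 - 2\right) = \left(-3 + 0\right) - 524 = -3 - 524 = -527$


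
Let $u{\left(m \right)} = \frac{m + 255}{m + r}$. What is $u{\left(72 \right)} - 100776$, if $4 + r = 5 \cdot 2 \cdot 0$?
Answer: $- \frac{6852441}{68} \approx -1.0077 \cdot 10^{5}$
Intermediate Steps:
$r = -4$ ($r = -4 + 5 \cdot 2 \cdot 0 = -4 + 10 \cdot 0 = -4 + 0 = -4$)
$u{\left(m \right)} = \frac{255 + m}{-4 + m}$ ($u{\left(m \right)} = \frac{m + 255}{m - 4} = \frac{255 + m}{-4 + m}$)
$u{\left(72 \right)} - 100776 = \frac{255 + 72}{-4 + 72} - 100776 = \frac{1}{68} \cdot 327 - 100776 = \frac{327}{68} - 100776 = - \frac{6852441}{68}$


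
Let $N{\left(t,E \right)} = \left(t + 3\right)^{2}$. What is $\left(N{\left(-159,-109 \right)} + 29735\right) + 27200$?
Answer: $81271$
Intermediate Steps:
$N{\left(t,E \right)} = \left(3 + t\right)^{2}$
$\left(N{\left(-159,-109 \right)} + 29735\right) + 27200 = \left(\left(3 - 159\right)^{2} + 29735\right) + 27200 = \left(\left(-156\right)^{2} + 29735\right) + 27200 = \left(24336 + 29735\right) + 27200 = 54071 + 27200 = 81271$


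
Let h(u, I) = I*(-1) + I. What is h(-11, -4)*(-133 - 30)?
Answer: 0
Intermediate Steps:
h(u, I) = 0 (h(u, I) = -I + I = 0)
h(-11, -4)*(-133 - 30) = 0*(-133 - 30) = 0*(-163) = 0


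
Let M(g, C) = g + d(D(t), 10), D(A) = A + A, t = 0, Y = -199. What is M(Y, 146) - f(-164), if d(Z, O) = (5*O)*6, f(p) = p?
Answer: 265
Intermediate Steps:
D(A) = 2*A
d(Z, O) = 30*O
M(g, C) = 300 + g (M(g, C) = g + 30*10 = g + 300 = 300 + g)
M(Y, 146) - f(-164) = (300 - 199) - 1*(-164) = 101 + 164 = 265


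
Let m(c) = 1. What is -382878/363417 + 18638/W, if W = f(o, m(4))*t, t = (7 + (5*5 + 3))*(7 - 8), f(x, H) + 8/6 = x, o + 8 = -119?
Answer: 5053605696/1632348025 ≈ 3.0959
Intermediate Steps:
o = -127 (o = -8 - 119 = -127)
f(x, H) = -4/3 + x
t = -35 (t = (7 + (25 + 3))*(-1) = (7 + 28)*(-1) = 35*(-1) = -35)
W = 13475/3 (W = (-4/3 - 127)*(-35) = -385/3*(-35) = 13475/3 ≈ 4491.7)
-382878/363417 + 18638/W = -382878/363417 + 18638/(13475/3) = -382878*1/363417 + 18638*(3/13475) = -127626/121139 + 55914/13475 = 5053605696/1632348025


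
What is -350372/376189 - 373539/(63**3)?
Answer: -6913052435/2850452451 ≈ -2.4252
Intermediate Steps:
-350372/376189 - 373539/(63**3) = -350372*1/376189 - 373539/250047 = -31852/34199 - 373539*1/250047 = -31852/34199 - 124513/83349 = -6913052435/2850452451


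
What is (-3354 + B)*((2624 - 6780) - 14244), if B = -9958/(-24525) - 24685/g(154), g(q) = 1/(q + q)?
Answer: 137297363904512/981 ≈ 1.3996e+11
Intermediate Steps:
g(q) = 1/(2*q)
B = -186463074542/24525 (B = -9958/(-24525) - 24685/((1/2)/154) = -9958*(-1/24525) - 24685/((1/2)*(1/154)) = 9958/24525 - 24685/1/308 = 9958/24525 - 24685*308 = 9958/24525 - 7602980 = -186463074542/24525 ≈ -7.6030e+6)
(-3354 + B)*((2624 - 6780) - 14244) = (-3354 - 186463074542/24525)*((2624 - 6780) - 14244) = -186545331392*(-4156 - 14244)/24525 = -186545331392/24525*(-18400) = 137297363904512/981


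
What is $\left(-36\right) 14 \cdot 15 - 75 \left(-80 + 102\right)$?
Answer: $-9210$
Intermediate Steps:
$\left(-36\right) 14 \cdot 15 - 75 \left(-80 + 102\right) = \left(-504\right) 15 - 75 \cdot 22 = -7560 - 1650 = -9210$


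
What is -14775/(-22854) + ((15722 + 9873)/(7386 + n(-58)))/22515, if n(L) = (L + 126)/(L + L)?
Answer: 4750993127393/7347096538158 ≈ 0.64665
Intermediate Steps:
n(L) = (126 + L)/(2*L) (n(L) = (126 + L)/((2*L)) = (126 + L)*(1/(2*L)) = (126 + L)/(2*L))
-14775/(-22854) + ((15722 + 9873)/(7386 + n(-58)))/22515 = -14775/(-22854) + ((15722 + 9873)/(7386 + (½)*(126 - 58)/(-58)))/22515 = -14775*(-1/22854) + (25595/(7386 + (½)*(-1/58)*68))*(1/22515) = 4925/7618 + (25595/(7386 - 17/29))*(1/22515) = 4925/7618 + (25595/(214177/29))*(1/22515) = 4925/7618 + (25595*(29/214177))*(1/22515) = 4925/7618 + (742255/214177)*(1/22515) = 4925/7618 + 148451/964439031 = 4750993127393/7347096538158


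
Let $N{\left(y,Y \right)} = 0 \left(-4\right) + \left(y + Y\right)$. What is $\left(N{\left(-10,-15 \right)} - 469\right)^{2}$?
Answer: $244036$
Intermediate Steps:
$N{\left(y,Y \right)} = Y + y$ ($N{\left(y,Y \right)} = 0 + \left(Y + y\right) = Y + y$)
$\left(N{\left(-10,-15 \right)} - 469\right)^{2} = \left(\left(-15 - 10\right) - 469\right)^{2} = \left(-25 - 469\right)^{2} = \left(-494\right)^{2} = 244036$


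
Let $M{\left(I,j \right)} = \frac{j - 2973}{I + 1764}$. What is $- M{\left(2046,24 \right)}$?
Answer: $\frac{983}{1270} \approx 0.77402$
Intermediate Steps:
$M{\left(I,j \right)} = \frac{-2973 + j}{1764 + I}$
$- M{\left(2046,24 \right)} = - \frac{-2973 + 24}{1764 + 2046} = - \frac{-2949}{3810} = \left(-1\right) \left(- \frac{983}{1270}\right) = \frac{983}{1270}$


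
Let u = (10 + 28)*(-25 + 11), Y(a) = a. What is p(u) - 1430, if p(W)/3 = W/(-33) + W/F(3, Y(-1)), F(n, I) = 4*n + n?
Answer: -81842/55 ≈ -1488.0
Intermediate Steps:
F(n, I) = 5*n
u = -532 (u = 38*(-14) = -532)
p(W) = 6*W/55 (p(W) = 3*(W/(-33) + W/((5*3))) = 3*(W*(-1/33) + W/15) = 3*(-W/33 + W*(1/15)) = 3*(-W/33 + W/15) = 3*(2*W/55) = 6*W/55)
p(u) - 1430 = (6/55)*(-532) - 1430 = -3192/55 - 1430 = -81842/55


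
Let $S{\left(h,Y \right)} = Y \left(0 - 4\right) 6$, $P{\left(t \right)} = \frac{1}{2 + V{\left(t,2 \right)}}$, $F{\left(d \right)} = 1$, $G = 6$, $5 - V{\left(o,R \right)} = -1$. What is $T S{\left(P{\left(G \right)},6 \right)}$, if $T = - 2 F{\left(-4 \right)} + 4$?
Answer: $-288$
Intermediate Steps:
$V{\left(o,R \right)} = 6$ ($V{\left(o,R \right)} = 5 - -1 = 5 + 1 = 6$)
$P{\left(t \right)} = \frac{1}{8}$ ($P{\left(t \right)} = \frac{1}{2 + 6} = \frac{1}{8}$)
$S{\left(h,Y \right)} = - 24 Y$ ($S{\left(h,Y \right)} = Y \left(\left(-4\right) 6\right) = Y \left(-24\right) = - 24 Y$)
$T = 2$ ($T = \left(-2\right) 1 + 4 = -2 + 4 = 2$)
$T S{\left(P{\left(G \right)},6 \right)} = 2 \left(\left(-24\right) 6\right) = 2 \left(-144\right) = -288$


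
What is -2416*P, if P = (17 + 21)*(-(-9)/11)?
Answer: -826272/11 ≈ -75116.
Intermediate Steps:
P = 342/11 (P = 38*(-(-9)/11) = 38*(-3*(-3/11)) = 38*(9/11) = 342/11 ≈ 31.091)
-2416*P = -2416*342/11 = -826272/11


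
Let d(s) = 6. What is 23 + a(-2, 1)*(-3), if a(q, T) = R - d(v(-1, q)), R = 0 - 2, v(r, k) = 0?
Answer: 47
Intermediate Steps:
R = -2
a(q, T) = -8 (a(q, T) = -2 - 1*6 = -2 - 6 = -8)
23 + a(-2, 1)*(-3) = 23 - 8*(-3) = 23 + 24 = 47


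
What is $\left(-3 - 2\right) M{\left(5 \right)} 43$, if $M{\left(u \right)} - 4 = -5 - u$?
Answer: $1290$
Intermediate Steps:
$M{\left(u \right)} = -1 - u$ ($M{\left(u \right)} = 4 - \left(5 + u\right) = -1 - u$)
$\left(-3 - 2\right) M{\left(5 \right)} 43 = \left(-3 - 2\right) \left(-1 - 5\right) 43 = \left(-5\right) \left(-6\right) 43 = 30 \cdot 43 = 1290$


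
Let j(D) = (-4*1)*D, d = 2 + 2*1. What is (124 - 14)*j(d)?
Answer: -1760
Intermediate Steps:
d = 4 (d = 2 + 2 = 4)
j(D) = -4*D
(124 - 14)*j(d) = (124 - 14)*(-4*4) = 110*(-16) = -1760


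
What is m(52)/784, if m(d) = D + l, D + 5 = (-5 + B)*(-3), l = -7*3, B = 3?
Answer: -5/196 ≈ -0.025510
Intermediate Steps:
l = -21
D = 1 (D = -5 + (-5 + 3)*(-3) = -5 - 2*(-3) = -5 + 6 = 1)
m(d) = -20 (m(d) = 1 - 21 = -20)
m(52)/784 = -20/784 = (1/784)*(-20) = -5/196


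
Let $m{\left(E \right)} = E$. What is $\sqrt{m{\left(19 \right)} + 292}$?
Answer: $\sqrt{311} \approx 17.635$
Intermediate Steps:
$\sqrt{m{\left(19 \right)} + 292} = \sqrt{19 + 292} = \sqrt{311}$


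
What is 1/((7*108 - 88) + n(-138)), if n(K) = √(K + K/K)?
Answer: 668/446361 - I*√137/446361 ≈ 0.0014965 - 2.6222e-5*I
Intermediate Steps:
n(K) = √(1 + K) (n(K) = √(K + 1) = √(1 + K))
1/((7*108 - 88) + n(-138)) = 1/((7*108 - 88) + √(1 - 138)) = 1/((756 - 88) + √(-137)) = 1/(668 + I*√137)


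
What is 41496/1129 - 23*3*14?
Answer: -1049118/1129 ≈ -929.25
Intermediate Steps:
41496/1129 - 23*3*14 = 41496*(1/1129) - 69*14 = 41496/1129 - 1*966 = 41496/1129 - 966 = -1049118/1129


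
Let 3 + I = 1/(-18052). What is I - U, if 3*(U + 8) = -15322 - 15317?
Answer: 184455335/18052 ≈ 10218.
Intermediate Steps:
I = -54157/18052 (I = -3 + 1/(-18052) = -3 - 1/18052 = -54157/18052 ≈ -3.0001)
U = -10221 (U = -8 + (-15322 - 15317)/3 = -8 + (⅓)*(-30639) = -8 - 10213 = -10221)
I - U = -54157/18052 - 1*(-10221) = -54157/18052 + 10221 = 184455335/18052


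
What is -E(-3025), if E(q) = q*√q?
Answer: 166375*I ≈ 1.6638e+5*I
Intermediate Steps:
E(q) = q^(3/2)
-E(-3025) = -(-3025)^(3/2) = -(-166375)*I = 166375*I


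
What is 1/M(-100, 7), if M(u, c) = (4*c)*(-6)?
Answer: -1/168 ≈ -0.0059524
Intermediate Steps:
M(u, c) = -24*c
1/M(-100, 7) = 1/(-24*7) = 1/(-168) = -1/168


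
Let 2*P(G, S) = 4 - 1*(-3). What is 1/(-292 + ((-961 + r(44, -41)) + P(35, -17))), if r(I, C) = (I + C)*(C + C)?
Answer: -2/2991 ≈ -0.00066867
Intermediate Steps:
r(I, C) = 2*C*(C + I) (r(I, C) = (C + I)*(2*C) = 2*C*(C + I))
P(G, S) = 7/2 (P(G, S) = (4 - 1*(-3))/2 = (4 + 3)/2 = (1/2)*7 = 7/2)
1/(-292 + ((-961 + r(44, -41)) + P(35, -17))) = 1/(-292 + ((-961 + 2*(-41)*(-41 + 44)) + 7/2)) = 1/(-292 + ((-961 + 2*(-41)*3) + 7/2)) = 1/(-292 + ((-961 - 246) + 7/2)) = 1/(-292 + (-1207 + 7/2)) = 1/(-292 - 2407/2) = 1/(-2991/2) = -2/2991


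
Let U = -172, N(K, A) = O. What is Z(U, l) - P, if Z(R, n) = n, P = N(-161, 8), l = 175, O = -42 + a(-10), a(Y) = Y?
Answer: 227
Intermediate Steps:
O = -52 (O = -42 - 10 = -52)
N(K, A) = -52
P = -52
Z(U, l) - P = 175 - 1*(-52) = 175 + 52 = 227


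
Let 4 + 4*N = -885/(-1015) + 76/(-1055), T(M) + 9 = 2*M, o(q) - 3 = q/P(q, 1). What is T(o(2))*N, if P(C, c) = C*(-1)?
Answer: 685353/171332 ≈ 4.0001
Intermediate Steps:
P(C, c) = -C
o(q) = 2 (o(q) = 3 + q/((-q)) = 3 + q*(-1/q) = 3 - 1 = 2)
T(M) = -9 + 2*M
N = -685353/856660 (N = -1 + (-885/(-1015) + 76/(-1055))/4 = -1 + (-885*(-1/1015) + 76*(-1/1055))/4 = -1 + (177/203 - 76/1055)/4 = -1 + (¼)*(171307/214165) = -1 + 171307/856660 = -685353/856660 ≈ -0.80003)
T(o(2))*N = (-9 + 2*2)*(-685353/856660) = (-9 + 4)*(-685353/856660) = -5*(-685353/856660) = 685353/171332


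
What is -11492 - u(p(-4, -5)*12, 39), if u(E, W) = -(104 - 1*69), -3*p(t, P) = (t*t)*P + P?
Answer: -11457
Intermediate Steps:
p(t, P) = -P/3 - P*t**2/3 (p(t, P) = -((t*t)*P + P)/3 = -(t**2*P + P)/3 = -(P*t**2 + P)/3 = -(P + P*t**2)/3 = -P/3 - P*t**2/3)
u(E, W) = -35 (u(E, W) = -(104 - 69) = -1*35 = -35)
-11492 - u(p(-4, -5)*12, 39) = -11492 - 1*(-35) = -11492 + 35 = -11457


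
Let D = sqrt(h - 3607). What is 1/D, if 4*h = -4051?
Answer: -2*I*sqrt(18479)/18479 ≈ -0.014713*I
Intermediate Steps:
h = -4051/4 (h = (1/4)*(-4051) = -4051/4 ≈ -1012.8)
D = I*sqrt(18479)/2 (D = sqrt(-4051/4 - 3607) = sqrt(-18479/4) = I*sqrt(18479)/2 ≈ 67.969*I)
1/D = 1/(I*sqrt(18479)/2) = -2*I*sqrt(18479)/18479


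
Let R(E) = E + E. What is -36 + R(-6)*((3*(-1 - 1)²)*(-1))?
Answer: 108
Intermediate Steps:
R(E) = 2*E
-36 + R(-6)*((3*(-1 - 1)²)*(-1)) = -36 + (2*(-6))*((3*(-1 - 1)²)*(-1)) = -36 - 12*3*(-2)²*(-1) = -36 - 12*3*4*(-1) = -36 - 144*(-1) = -36 - 12*(-12) = -36 + 144 = 108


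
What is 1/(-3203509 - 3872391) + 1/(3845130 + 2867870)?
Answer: 3629/475005167000 ≈ 7.6399e-9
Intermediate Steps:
1/(-3203509 - 3872391) + 1/(3845130 + 2867870) = 1/(-7075900) + 1/6713000 = -1/7075900 + 1/6713000 = 3629/475005167000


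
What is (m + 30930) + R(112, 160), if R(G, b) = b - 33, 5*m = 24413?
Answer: 179698/5 ≈ 35940.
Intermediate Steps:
m = 24413/5 (m = (⅕)*24413 = 24413/5 ≈ 4882.6)
R(G, b) = -33 + b
(m + 30930) + R(112, 160) = (24413/5 + 30930) + (-33 + 160) = 179063/5 + 127 = 179698/5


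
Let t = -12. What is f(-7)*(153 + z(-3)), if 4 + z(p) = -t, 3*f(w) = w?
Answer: -1127/3 ≈ -375.67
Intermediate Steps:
f(w) = w/3
z(p) = 8 (z(p) = -4 - 1*(-12) = -4 + 12 = 8)
f(-7)*(153 + z(-3)) = ((1/3)*(-7))*(153 + 8) = -7/3*161 = -1127/3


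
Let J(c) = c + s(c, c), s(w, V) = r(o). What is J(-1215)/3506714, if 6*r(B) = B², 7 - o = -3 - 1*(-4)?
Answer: -1209/3506714 ≈ -0.00034477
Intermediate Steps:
o = 6 (o = 7 - (-3 - 1*(-4)) = 7 - (-3 + 4) = 7 - 1*1 = 7 - 1 = 6)
r(B) = B²/6
s(w, V) = 6 (s(w, V) = (⅙)*6² = (⅙)*36 = 6)
J(c) = 6 + c (J(c) = c + 6 = 6 + c)
J(-1215)/3506714 = (6 - 1215)/3506714 = -1209*1/3506714 = -1209/3506714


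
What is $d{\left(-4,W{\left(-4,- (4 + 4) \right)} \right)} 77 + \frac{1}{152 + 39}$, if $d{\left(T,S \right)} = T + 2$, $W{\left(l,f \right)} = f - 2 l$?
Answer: $- \frac{29413}{191} \approx -153.99$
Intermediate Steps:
$d{\left(T,S \right)} = 2 + T$
$d{\left(-4,W{\left(-4,- (4 + 4) \right)} \right)} 77 + \frac{1}{152 + 39} = \left(2 - 4\right) 77 + \frac{1}{152 + 39} = \left(-2\right) 77 + \frac{1}{191} = -154 + \frac{1}{191} = - \frac{29413}{191}$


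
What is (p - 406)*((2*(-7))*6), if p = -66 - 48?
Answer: 43680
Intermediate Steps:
p = -114
(p - 406)*((2*(-7))*6) = (-114 - 406)*((2*(-7))*6) = -(-7280)*6 = -520*(-84) = 43680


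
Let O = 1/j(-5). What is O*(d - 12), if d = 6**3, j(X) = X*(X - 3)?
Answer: 51/10 ≈ 5.1000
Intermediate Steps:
j(X) = X*(-3 + X)
O = 1/40 (O = 1/(-5*(-3 - 5)) = 1/(-5*(-8)) = 1/40 ≈ 0.025000)
d = 216
O*(d - 12) = (216 - 12)/40 = (1/40)*204 = 51/10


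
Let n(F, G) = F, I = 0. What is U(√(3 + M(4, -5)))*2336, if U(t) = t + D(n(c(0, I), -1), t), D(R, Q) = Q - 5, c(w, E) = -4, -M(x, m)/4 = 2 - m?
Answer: -11680 + 23360*I ≈ -11680.0 + 23360.0*I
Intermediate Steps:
M(x, m) = -8 + 4*m (M(x, m) = -4*(2 - m) = -8 + 4*m)
D(R, Q) = -5 + Q
U(t) = -5 + 2*t (U(t) = t + (-5 + t) = -5 + 2*t)
U(√(3 + M(4, -5)))*2336 = (-5 + 2*√(3 + (-8 + 4*(-5))))*2336 = (-5 + 2*√(3 + (-8 - 20)))*2336 = (-5 + 2*√(3 - 28))*2336 = (-5 + 2*√(-25))*2336 = (-5 + 2*(5*I))*2336 = (-5 + 10*I)*2336 = -11680 + 23360*I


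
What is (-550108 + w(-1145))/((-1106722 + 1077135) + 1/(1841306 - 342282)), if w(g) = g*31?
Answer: 877832951472/44351623087 ≈ 19.793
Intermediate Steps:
w(g) = 31*g
(-550108 + w(-1145))/((-1106722 + 1077135) + 1/(1841306 - 342282)) = (-550108 + 31*(-1145))/((-1106722 + 1077135) + 1/(1841306 - 342282)) = (-550108 - 35495)/(-29587 + 1/1499024) = -585603/(-29587 + 1/1499024) = -585603/(-44351623087/1499024) = -585603*(-1499024/44351623087) = 877832951472/44351623087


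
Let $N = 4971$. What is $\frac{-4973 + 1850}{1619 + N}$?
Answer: $- \frac{3123}{6590} \approx -0.4739$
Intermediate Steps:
$\frac{-4973 + 1850}{1619 + N} = \frac{-4973 + 1850}{1619 + 4971} = - \frac{3123}{6590}$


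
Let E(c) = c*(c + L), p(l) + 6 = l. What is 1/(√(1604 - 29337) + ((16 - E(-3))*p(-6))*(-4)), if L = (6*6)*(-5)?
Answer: -25584/654568789 - I*√27733/654568789 ≈ -3.9085e-5 - 2.5442e-7*I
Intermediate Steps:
p(l) = -6 + l
L = -180 (L = 36*(-5) = -180)
E(c) = c*(-180 + c) (E(c) = c*(c - 180) = c*(-180 + c))
1/(√(1604 - 29337) + ((16 - E(-3))*p(-6))*(-4)) = 1/(√(1604 - 29337) + ((16 - (-3)*(-180 - 3))*(-6 - 6))*(-4)) = 1/(√(-27733) + ((16 - (-3)*(-183))*(-12))*(-4)) = 1/(I*√27733 + ((16 - 1*549)*(-12))*(-4)) = 1/(I*√27733 + ((16 - 549)*(-12))*(-4)) = 1/(I*√27733 - 533*(-12)*(-4)) = 1/(I*√27733 + 6396*(-4)) = 1/(I*√27733 - 25584) = 1/(-25584 + I*√27733)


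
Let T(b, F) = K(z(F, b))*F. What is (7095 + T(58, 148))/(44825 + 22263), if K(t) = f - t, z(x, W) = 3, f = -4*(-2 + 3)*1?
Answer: 6059/67088 ≈ 0.090314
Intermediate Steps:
f = -4 (f = -4*1*1 = -4*1 = -4)
K(t) = -4 - t
T(b, F) = -7*F (T(b, F) = (-4 - 1*3)*F = (-4 - 3)*F = -7*F)
(7095 + T(58, 148))/(44825 + 22263) = (7095 - 7*148)/(44825 + 22263) = (7095 - 1036)/67088 = 6059*(1/67088) = 6059/67088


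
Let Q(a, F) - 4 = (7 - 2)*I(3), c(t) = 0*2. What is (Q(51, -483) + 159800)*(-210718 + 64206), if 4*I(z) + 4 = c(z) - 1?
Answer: -23412287948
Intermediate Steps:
c(t) = 0
I(z) = -5/4 (I(z) = -1 + (0 - 1)/4 = -1 + (¼)*(-1) = -1 - ¼ = -5/4)
Q(a, F) = -9/4 (Q(a, F) = 4 + (7 - 2)*(-5/4) = 4 + 5*(-5/4) = 4 - 25/4 = -9/4)
(Q(51, -483) + 159800)*(-210718 + 64206) = (-9/4 + 159800)*(-210718 + 64206) = (639191/4)*(-146512) = -23412287948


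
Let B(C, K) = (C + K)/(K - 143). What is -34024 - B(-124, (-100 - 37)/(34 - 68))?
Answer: -160767479/4725 ≈ -34025.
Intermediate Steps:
B(C, K) = (C + K)/(-143 + K)
-34024 - B(-124, (-100 - 37)/(34 - 68)) = -34024 - (-124 + (-100 - 37)/(34 - 68))/(-143 + (-100 - 37)/(34 - 68)) = -34024 - (-124 - 137/(-34))/(-143 - 137/(-34)) = -34024 - (-124 - 137*(-1/34))/(-143 - 137*(-1/34)) = -34024 - (-124 + 137/34)/(-143 + 137/34) = -34024 - (-4079)/((-4725/34)*34) = -34024 - (-34)*(-4079)/(4725*34) = -34024 - 1*4079/4725 = -34024 - 4079/4725 = -160767479/4725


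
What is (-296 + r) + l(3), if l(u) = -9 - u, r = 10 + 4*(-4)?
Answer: -314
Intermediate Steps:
r = -6 (r = 10 - 16 = -6)
(-296 + r) + l(3) = (-296 - 6) + (-9 - 1*3) = -302 + (-9 - 3) = -302 - 12 = -314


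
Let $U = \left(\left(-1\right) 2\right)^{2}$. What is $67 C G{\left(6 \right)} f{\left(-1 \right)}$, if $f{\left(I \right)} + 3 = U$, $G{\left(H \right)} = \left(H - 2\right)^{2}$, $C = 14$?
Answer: $15008$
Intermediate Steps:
$G{\left(H \right)} = \left(-2 + H\right)^{2}$
$U = 4$ ($U = \left(-2\right)^{2} = 4$)
$f{\left(I \right)} = 1$ ($f{\left(I \right)} = -3 + 4 = 1$)
$67 C G{\left(6 \right)} f{\left(-1 \right)} = 67 \cdot 14 \left(-2 + 6\right)^{2} \cdot 1 = 67 \cdot 14 \cdot 4^{2} \cdot 1 = 67 \cdot 14 \cdot 16 \cdot 1 = 67 \cdot 224 \cdot 1 = 15008 \cdot 1 = 15008$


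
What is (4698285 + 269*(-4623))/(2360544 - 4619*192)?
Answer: 575783/245616 ≈ 2.3442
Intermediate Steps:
(4698285 + 269*(-4623))/(2360544 - 4619*192) = (4698285 - 1243587)/(2360544 - 886848) = 3454698/1473696 = 3454698*(1/1473696) = 575783/245616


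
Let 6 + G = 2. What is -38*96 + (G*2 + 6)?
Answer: -3650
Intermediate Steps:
G = -4 (G = -6 + 2 = -4)
-38*96 + (G*2 + 6) = -38*96 + (-4*2 + 6) = -3648 + (-8 + 6) = -3648 - 2 = -3650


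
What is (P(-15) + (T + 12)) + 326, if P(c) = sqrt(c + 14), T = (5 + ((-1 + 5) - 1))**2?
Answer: 402 + I ≈ 402.0 + 1.0*I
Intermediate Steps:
T = 64 (T = (5 + (4 - 1))**2 = (5 + 3)**2 = 8**2 = 64)
P(c) = sqrt(14 + c)
(P(-15) + (T + 12)) + 326 = (sqrt(14 - 15) + (64 + 12)) + 326 = (sqrt(-1) + 76) + 326 = (I + 76) + 326 = (76 + I) + 326 = 402 + I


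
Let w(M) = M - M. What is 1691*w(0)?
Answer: 0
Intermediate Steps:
w(M) = 0
1691*w(0) = 1691*0 = 0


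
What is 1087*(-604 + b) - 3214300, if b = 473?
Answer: -3356697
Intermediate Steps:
1087*(-604 + b) - 3214300 = 1087*(-604 + 473) - 3214300 = 1087*(-131) - 3214300 = -142397 - 3214300 = -3356697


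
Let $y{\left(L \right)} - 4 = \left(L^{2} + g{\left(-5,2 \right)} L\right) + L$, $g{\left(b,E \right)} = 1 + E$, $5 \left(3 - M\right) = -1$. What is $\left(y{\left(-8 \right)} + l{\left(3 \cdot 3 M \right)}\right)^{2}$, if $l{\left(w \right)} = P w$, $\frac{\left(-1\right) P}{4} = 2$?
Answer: $\frac{944784}{25} \approx 37791.0$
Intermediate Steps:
$M = \frac{16}{5}$ ($M = 3 - - \frac{1}{5} = 3 + \frac{1}{5} = \frac{16}{5} \approx 3.2$)
$P = -8$ ($P = \left(-4\right) 2 = -8$)
$y{\left(L \right)} = 4 + L^{2} + 4 L$ ($y{\left(L \right)} = 4 + \left(\left(L^{2} + \left(1 + 2\right) L\right) + L\right) = 4 + \left(\left(L^{2} + 3 L\right) + L\right) = 4 + \left(L^{2} + 4 L\right) = 4 + L^{2} + 4 L$)
$l{\left(w \right)} = - 8 w$
$\left(y{\left(-8 \right)} + l{\left(3 \cdot 3 M \right)}\right)^{2} = \left(\left(4 + \left(-8\right)^{2} + 4 \left(-8\right)\right) - 8 \cdot 3 \cdot 3 \cdot \frac{16}{5}\right)^{2} = \left(\left(4 + 64 - 32\right) - 8 \cdot 9 \cdot \frac{16}{5}\right)^{2} = \left(36 - \frac{1152}{5}\right)^{2} = \left(- \frac{972}{5}\right)^{2} = \frac{944784}{25}$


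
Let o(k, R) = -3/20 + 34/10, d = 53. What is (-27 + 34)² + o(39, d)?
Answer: 209/4 ≈ 52.250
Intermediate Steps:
o(k, R) = 13/4 (o(k, R) = -3*1/20 + 34*(⅒) = -3/20 + 17/5 = 13/4)
(-27 + 34)² + o(39, d) = (-27 + 34)² + 13/4 = 7² + 13/4 = 49 + 13/4 = 209/4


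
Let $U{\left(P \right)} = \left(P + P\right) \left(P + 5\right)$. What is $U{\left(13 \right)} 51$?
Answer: $23868$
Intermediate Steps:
$U{\left(P \right)} = 2 P \left(5 + P\right)$
$U{\left(13 \right)} 51 = 2 \cdot 13 \left(5 + 13\right) 51 = 2 \cdot 13 \cdot 18 \cdot 51 = 468 \cdot 51 = 23868$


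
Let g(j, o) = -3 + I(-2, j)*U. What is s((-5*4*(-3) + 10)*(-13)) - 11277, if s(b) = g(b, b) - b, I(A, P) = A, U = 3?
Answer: -10376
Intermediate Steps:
g(j, o) = -9 (g(j, o) = -3 - 2*3 = -3 - 6 = -9)
s(b) = -9 - b
s((-5*4*(-3) + 10)*(-13)) - 11277 = (-9 - (-5*4*(-3) + 10)*(-13)) - 11277 = (-9 - (-20*(-3) + 10)*(-13)) - 11277 = (-9 - (60 + 10)*(-13)) - 11277 = (-9 - 70*(-13)) - 11277 = (-9 - 1*(-910)) - 11277 = (-9 + 910) - 11277 = 901 - 11277 = -10376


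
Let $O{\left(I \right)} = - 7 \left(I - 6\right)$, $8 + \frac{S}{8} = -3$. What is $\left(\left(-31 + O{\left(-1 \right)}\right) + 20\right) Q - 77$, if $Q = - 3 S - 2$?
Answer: $9879$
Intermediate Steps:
$S = -88$ ($S = -64 + 8 \left(-3\right) = -64 - 24 = -88$)
$Q = 262$ ($Q = \left(-3\right) \left(-88\right) - 2 = 264 - 2 = 262$)
$O{\left(I \right)} = 42 - 7 I$ ($O{\left(I \right)} = - 7 \left(-6 + I\right) = 42 - 7 I$)
$\left(\left(-31 + O{\left(-1 \right)}\right) + 20\right) Q - 77 = \left(\left(-31 + \left(42 - -7\right)\right) + 20\right) 262 - 77 = \left(\left(-31 + \left(42 + 7\right)\right) + 20\right) 262 - 77 = \left(\left(-31 + 49\right) + 20\right) 262 - 77 = \left(18 + 20\right) 262 - 77 = 38 \cdot 262 - 77 = 9956 - 77 = 9879$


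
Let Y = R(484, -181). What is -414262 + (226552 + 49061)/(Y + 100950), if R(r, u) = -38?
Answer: -41803731331/100912 ≈ -4.1426e+5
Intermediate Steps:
Y = -38
-414262 + (226552 + 49061)/(Y + 100950) = -414262 + (226552 + 49061)/(-38 + 100950) = -414262 + 275613/100912 = -41803731331/100912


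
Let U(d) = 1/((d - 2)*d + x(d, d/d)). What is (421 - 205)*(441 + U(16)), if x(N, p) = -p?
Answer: 21242304/223 ≈ 95257.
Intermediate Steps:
U(d) = 1/(-1 + d*(-2 + d)) (U(d) = 1/((d - 2)*d - d/d) = 1/((-2 + d)*d - 1*1) = 1/(d*(-2 + d) - 1) = 1/(-1 + d*(-2 + d)))
(421 - 205)*(441 + U(16)) = (421 - 205)*(441 + 1/(-1 + 16² - 2*16)) = 216*(441 + 1/(-1 + 256 - 32)) = 216*(441 + 1/223) = 216*(98344/223) = 21242304/223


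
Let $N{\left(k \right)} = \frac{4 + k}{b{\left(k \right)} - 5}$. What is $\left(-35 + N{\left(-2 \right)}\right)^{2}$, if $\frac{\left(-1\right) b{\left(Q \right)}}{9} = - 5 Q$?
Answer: $\frac{11068929}{9025} \approx 1226.5$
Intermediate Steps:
$b{\left(Q \right)} = 45 Q$ ($b{\left(Q \right)} = - 9 \left(- 5 Q\right) = 45 Q$)
$N{\left(k \right)} = \frac{4 + k}{-5 + 45 k}$ ($N{\left(k \right)} = \frac{4 + k}{45 k - 5} = \frac{4 + k}{-5 + 45 k}$)
$\left(-35 + N{\left(-2 \right)}\right)^{2} = \left(-35 + \frac{4 - 2}{5 \left(-1 + 9 \left(-2\right)\right)}\right)^{2} = \left(-35 + \frac{1}{5} \frac{1}{-1 - 18} \cdot 2\right)^{2} = \left(-35 + \frac{1}{5} \frac{1}{-19} \cdot 2\right)^{2} = \left(-35 + \frac{1}{5} \left(- \frac{1}{19}\right) 2\right)^{2} = \left(-35 - \frac{2}{95}\right)^{2} = \left(- \frac{3327}{95}\right)^{2} = \frac{11068929}{9025}$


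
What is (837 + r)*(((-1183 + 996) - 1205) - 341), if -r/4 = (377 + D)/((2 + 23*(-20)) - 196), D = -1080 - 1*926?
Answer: -156224751/109 ≈ -1.4333e+6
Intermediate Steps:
D = -2006 (D = -1080 - 926 = -2006)
r = -1086/109 (r = -4*(377 - 2006)/((2 + 23*(-20)) - 196) = -(-6516)/((2 - 460) - 196) = -(-6516)/(-458 - 196) = -(-6516)/(-654) = -(-6516)*(-1)/654 = -4*543/218 = -1086/109 ≈ -9.9633)
(837 + r)*(((-1183 + 996) - 1205) - 341) = (837 - 1086/109)*(((-1183 + 996) - 1205) - 341) = 90147*((-187 - 1205) - 341)/109 = 90147*(-1392 - 341)/109 = (90147/109)*(-1733) = -156224751/109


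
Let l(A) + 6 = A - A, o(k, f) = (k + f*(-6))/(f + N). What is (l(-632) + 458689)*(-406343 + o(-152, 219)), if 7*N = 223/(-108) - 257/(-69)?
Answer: -101502852841029917/544585 ≈ -1.8639e+11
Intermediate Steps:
N = 589/2484 (N = (223/(-108) - 257/(-69))/7 = (223*(-1/108) - 257*(-1/69))/7 = (-223/108 + 257/69)/7 = (⅐)*(4123/2484) = 589/2484 ≈ 0.23712)
o(k, f) = (k - 6*f)/(589/2484 + f) (o(k, f) = (k + f*(-6))/(f + 589/2484) = (k - 6*f)/(589/2484 + f))
l(A) = -6 (l(A) = -6 + (A - A) = -6 + 0 = -6)
(l(-632) + 458689)*(-406343 + o(-152, 219)) = (-6 + 458689)*(-406343 + 2484*(-152 - 6*219)/(589 + 2484*219)) = 458683*(-406343 + 2484*(-152 - 1314)/(589 + 543996)) = 458683*(-406343 + 2484*(-1466)/544585) = 458683*(-406343 + 2484*(1/544585)*(-1466)) = 458683*(-406343 - 3641544/544585) = 458683*(-221291944199/544585) = -101502852841029917/544585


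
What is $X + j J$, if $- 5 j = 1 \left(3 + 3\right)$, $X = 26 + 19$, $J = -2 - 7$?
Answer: $\frac{279}{5} \approx 55.8$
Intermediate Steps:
$J = -9$
$X = 45$
$j = - \frac{6}{5}$ ($j = - \frac{1 \left(3 + 3\right)}{5} = - \frac{1 \cdot 6}{5} = \left(- \frac{1}{5}\right) 6 = - \frac{6}{5} \approx -1.2$)
$X + j J = 45 - - \frac{54}{5} = 45 + \frac{54}{5} = \frac{279}{5}$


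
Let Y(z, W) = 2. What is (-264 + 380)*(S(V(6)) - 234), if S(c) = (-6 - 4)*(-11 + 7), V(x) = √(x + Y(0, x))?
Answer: -22504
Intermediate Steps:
V(x) = √(2 + x) (V(x) = √(x + 2) = √(2 + x))
S(c) = 40 (S(c) = -10*(-4) = 40)
(-264 + 380)*(S(V(6)) - 234) = (-264 + 380)*(40 - 234) = 116*(-194) = -22504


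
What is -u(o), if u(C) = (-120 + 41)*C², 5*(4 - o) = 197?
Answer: 2474991/25 ≈ 99000.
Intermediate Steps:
o = -177/5 (o = 4 - ⅕*197 = 4 - 197/5 = -177/5 ≈ -35.400)
u(C) = -79*C²
-u(o) = -(-79)*(-177/5)² = -(-79)*31329/25 = -1*(-2474991/25) = 2474991/25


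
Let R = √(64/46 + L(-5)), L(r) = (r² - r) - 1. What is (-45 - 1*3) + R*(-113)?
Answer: -48 - 113*√16077/23 ≈ -670.95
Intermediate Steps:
L(r) = -1 + r² - r
R = √16077/23 (R = √(64/46 + (-1 + (-5)² - 1*(-5))) = √(64*(1/46) + (-1 + 25 + 5)) = √(32/23 + 29) = √(699/23) = √16077/23 ≈ 5.5128)
(-45 - 1*3) + R*(-113) = (-45 - 1*3) + (√16077/23)*(-113) = (-45 - 3) - 113*√16077/23 = -48 - 113*√16077/23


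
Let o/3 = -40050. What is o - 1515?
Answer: -121665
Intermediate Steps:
o = -120150 (o = 3*(-40050) = -120150)
o - 1515 = -120150 - 1515 = -121665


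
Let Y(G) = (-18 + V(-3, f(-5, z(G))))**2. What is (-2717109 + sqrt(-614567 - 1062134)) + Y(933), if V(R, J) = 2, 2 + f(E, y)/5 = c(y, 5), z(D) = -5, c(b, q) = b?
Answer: -2716853 + I*sqrt(1676701) ≈ -2.7169e+6 + 1294.9*I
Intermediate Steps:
f(E, y) = -10 + 5*y
Y(G) = 256 (Y(G) = (-18 + 2)**2 = (-16)**2 = 256)
(-2717109 + sqrt(-614567 - 1062134)) + Y(933) = (-2717109 + sqrt(-614567 - 1062134)) + 256 = (-2717109 + sqrt(-1676701)) + 256 = (-2717109 + I*sqrt(1676701)) + 256 = -2716853 + I*sqrt(1676701)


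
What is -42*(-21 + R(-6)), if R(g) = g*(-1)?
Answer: 630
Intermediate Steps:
R(g) = -g
-42*(-21 + R(-6)) = -42*(-21 - 1*(-6)) = -42*(-21 + 6) = -42*(-15) = 630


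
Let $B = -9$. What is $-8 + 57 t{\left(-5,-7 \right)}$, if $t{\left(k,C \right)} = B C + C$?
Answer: $3184$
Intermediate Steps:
$t{\left(k,C \right)} = - 8 C$ ($t{\left(k,C \right)} = - 9 C + C = - 8 C$)
$-8 + 57 t{\left(-5,-7 \right)} = -8 + 57 \left(\left(-8\right) \left(-7\right)\right) = -8 + 57 \cdot 56 = -8 + 3192 = 3184$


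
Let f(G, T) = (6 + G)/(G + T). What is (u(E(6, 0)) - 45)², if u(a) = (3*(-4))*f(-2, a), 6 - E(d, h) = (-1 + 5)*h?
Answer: 3249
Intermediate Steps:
E(d, h) = 6 - 4*h (E(d, h) = 6 - (-1 + 5)*h = 6 - 4*h)
f(G, T) = (6 + G)/(G + T)
u(a) = -48/(-2 + a) (u(a) = (3*(-4))*((6 - 2)/(-2 + a)) = -12*4/(-2 + a) = -48/(-2 + a))
(u(E(6, 0)) - 45)² = (-48/(-2 + (6 - 4*0)) - 45)² = (-48/(-2 + (6 + 0)) - 45)² = (-48/(-2 + 6) - 45)² = (-48/4 - 45)² = (-48*¼ - 45)² = (-12 - 45)² = (-57)² = 3249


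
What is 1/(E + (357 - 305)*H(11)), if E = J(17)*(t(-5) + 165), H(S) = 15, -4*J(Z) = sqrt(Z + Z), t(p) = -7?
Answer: 1560/1110703 + 79*sqrt(34)/1110703 ≈ 0.0018192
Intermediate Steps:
J(Z) = -sqrt(2)*sqrt(Z)/4 (J(Z) = -sqrt(Z + Z)/4 = -sqrt(2)*sqrt(Z)/4)
E = -79*sqrt(34)/2 (E = (-sqrt(2)*sqrt(17)/4)*(-7 + 165) = -sqrt(34)/4*158 = -79*sqrt(34)/2 ≈ -230.32)
1/(E + (357 - 305)*H(11)) = 1/(-79*sqrt(34)/2 + (357 - 305)*15) = 1/(-79*sqrt(34)/2 + 52*15) = 1/(-79*sqrt(34)/2 + 780) = 1/(780 - 79*sqrt(34)/2)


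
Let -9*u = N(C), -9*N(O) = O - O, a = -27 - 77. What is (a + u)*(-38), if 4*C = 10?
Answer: 3952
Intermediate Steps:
C = 5/2 (C = (¼)*10 = 5/2 ≈ 2.5000)
a = -104
N(O) = 0 (N(O) = -(O - O)/9 = -⅑*0 = 0)
u = 0 (u = -⅑*0 = 0)
(a + u)*(-38) = (-104 + 0)*(-38) = -104*(-38) = 3952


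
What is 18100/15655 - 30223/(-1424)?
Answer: 99783093/4458544 ≈ 22.380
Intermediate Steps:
18100/15655 - 30223/(-1424) = 18100*(1/15655) - 30223*(-1/1424) = 3620/3131 + 30223/1424 = 99783093/4458544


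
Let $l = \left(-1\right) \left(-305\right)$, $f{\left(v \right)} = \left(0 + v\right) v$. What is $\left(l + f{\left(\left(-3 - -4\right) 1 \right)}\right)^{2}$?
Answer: $93636$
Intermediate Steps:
$f{\left(v \right)} = v^{2}$ ($f{\left(v \right)} = v v = v^{2}$)
$l = 305$
$\left(l + f{\left(\left(-3 - -4\right) 1 \right)}\right)^{2} = \left(305 + \left(\left(-3 - -4\right) 1\right)^{2}\right)^{2} = \left(305 + \left(\left(-3 + 4\right) 1\right)^{2}\right)^{2} = \left(305 + \left(1 \cdot 1\right)^{2}\right)^{2} = \left(305 + 1^{2}\right)^{2} = \left(305 + 1\right)^{2} = 306^{2} = 93636$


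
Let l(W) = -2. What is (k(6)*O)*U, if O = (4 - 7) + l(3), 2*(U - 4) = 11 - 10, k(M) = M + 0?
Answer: -135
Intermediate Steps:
k(M) = M
U = 9/2 (U = 4 + (11 - 10)/2 = 4 + (1/2)*1 = 4 + 1/2 = 9/2 ≈ 4.5000)
O = -5 (O = (4 - 7) - 2 = -3 - 2 = -5)
(k(6)*O)*U = (6*(-5))*(9/2) = -30*9/2 = -135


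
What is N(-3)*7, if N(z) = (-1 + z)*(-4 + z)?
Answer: 196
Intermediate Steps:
N(-3)*7 = (4 + (-3)² - 5*(-3))*7 = (4 + 9 + 15)*7 = 28*7 = 196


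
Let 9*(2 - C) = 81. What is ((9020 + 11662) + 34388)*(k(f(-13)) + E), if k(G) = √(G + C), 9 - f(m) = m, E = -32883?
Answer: -1810866810 + 55070*√15 ≈ -1.8107e+9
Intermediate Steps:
C = -7 (C = 2 - ⅑*81 = 2 - 9 = -7)
f(m) = 9 - m
k(G) = √(-7 + G) (k(G) = √(G - 7) = √(-7 + G))
((9020 + 11662) + 34388)*(k(f(-13)) + E) = ((9020 + 11662) + 34388)*(√(-7 + (9 - 1*(-13))) - 32883) = (20682 + 34388)*(√(-7 + (9 + 13)) - 32883) = 55070*(√(-7 + 22) - 32883) = 55070*(√15 - 32883) = 55070*(-32883 + √15) = -1810866810 + 55070*√15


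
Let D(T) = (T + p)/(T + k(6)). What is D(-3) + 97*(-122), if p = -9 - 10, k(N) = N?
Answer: -35524/3 ≈ -11841.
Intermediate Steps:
p = -19
D(T) = (-19 + T)/(6 + T) (D(T) = (T - 19)/(T + 6) = (-19 + T)/(6 + T))
D(-3) + 97*(-122) = (-19 - 3)/(6 - 3) + 97*(-122) = -22/3 - 11834 = -35524/3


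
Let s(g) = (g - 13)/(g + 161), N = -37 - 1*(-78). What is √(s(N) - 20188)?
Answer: I*√205936374/101 ≈ 142.08*I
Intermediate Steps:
N = 41 (N = -37 + 78 = 41)
s(g) = (-13 + g)/(161 + g)
√(s(N) - 20188) = √((-13 + 41)/(161 + 41) - 20188) = √(28/202 - 20188) = √((1/202)*28 - 20188) = √(14/101 - 20188) = √(-2038974/101) = I*√205936374/101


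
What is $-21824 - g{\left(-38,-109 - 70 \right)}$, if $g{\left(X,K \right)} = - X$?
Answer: $-21862$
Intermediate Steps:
$-21824 - g{\left(-38,-109 - 70 \right)} = -21824 - \left(-1\right) \left(-38\right) = -21824 - 38 = -21862$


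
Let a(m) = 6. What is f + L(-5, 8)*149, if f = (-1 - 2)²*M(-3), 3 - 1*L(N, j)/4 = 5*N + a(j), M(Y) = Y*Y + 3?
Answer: 13220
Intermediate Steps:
M(Y) = 3 + Y² (M(Y) = Y² + 3 = 3 + Y²)
L(N, j) = -12 - 20*N (L(N, j) = 12 - 4*(5*N + 6) = 12 - 4*(6 + 5*N) = 12 + (-24 - 20*N) = -12 - 20*N)
f = 108 (f = (-1 - 2)²*(3 + (-3)²) = (-3)²*(3 + 9) = 9*12 = 108)
f + L(-5, 8)*149 = 108 + (-12 - 20*(-5))*149 = 108 + (-12 + 100)*149 = 108 + 88*149 = 108 + 13112 = 13220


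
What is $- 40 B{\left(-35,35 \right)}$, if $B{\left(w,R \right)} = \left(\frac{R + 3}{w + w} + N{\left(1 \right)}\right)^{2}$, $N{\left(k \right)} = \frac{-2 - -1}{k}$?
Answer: $- \frac{23328}{245} \approx -95.216$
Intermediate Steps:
$N{\left(k \right)} = - \frac{1}{k}$ ($N{\left(k \right)} = \frac{-2 + 1}{k} = - \frac{1}{k}$)
$B{\left(w,R \right)} = \left(-1 + \frac{3 + R}{2 w}\right)^{2}$ ($B{\left(w,R \right)} = \left(\frac{R + 3}{w + w} - 1^{-1}\right)^{2} = \left(\frac{3 + R}{2 w} - 1\right)^{2} = \left(-1 + \frac{3 + R}{2 w}\right)^{2}$)
$- 40 B{\left(-35,35 \right)} = - 40 \frac{\left(3 + 35 - -70\right)^{2}}{4 \cdot 1225} = - 40 \cdot \frac{1}{4} \cdot \frac{1}{1225} \left(3 + 35 + 70\right)^{2} = - 40 \cdot \frac{1}{4} \cdot \frac{1}{1225} \cdot 108^{2} = - 40 \cdot \frac{1}{4} \cdot \frac{1}{1225} \cdot 11664 = \left(-40\right) \frac{2916}{1225} = - \frac{23328}{245}$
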